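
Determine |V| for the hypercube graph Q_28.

An n-cube has 2^n vertices; for n = 28 that is 2^28 = 268435456.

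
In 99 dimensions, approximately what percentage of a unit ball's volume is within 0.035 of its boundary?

1 - (1-0.035)^99 ≈ 0.97061 ≈ 97.06%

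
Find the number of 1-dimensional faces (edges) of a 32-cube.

Each of the 2^32 = 4294967296 vertices has degree 32; total edges = 32·2^32/2 = 68719476736.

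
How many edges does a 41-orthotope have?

The 41-cube has n·2^(n-1) = 41·2^40 = 41·1099511627776 = 45079976738816 edges.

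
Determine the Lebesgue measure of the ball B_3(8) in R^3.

Volume = π^{3/2}·(8)^3/Γ(5/2) = 2048·π/3 ≈ 2144.66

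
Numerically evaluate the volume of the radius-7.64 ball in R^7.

V_7(7.64) = π^(7/2) · (7.64)^7 / Γ(7/2 + 1) ≈ 7.1785e+06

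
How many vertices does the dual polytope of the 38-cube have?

The vertices are ±e_1, ..., ±e_38, so there are 2·38 = 76.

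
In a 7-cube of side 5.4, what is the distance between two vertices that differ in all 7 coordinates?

The space diagonal of an n-cube of side s is s√n. Here 5.4·√7 ≈ 14.2871.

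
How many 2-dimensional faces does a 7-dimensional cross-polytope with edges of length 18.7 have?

f_2(7-orthoplex) = 2^3 · (7 choose 3) = 280.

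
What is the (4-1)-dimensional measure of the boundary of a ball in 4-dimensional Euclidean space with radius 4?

|∂B_4(4)| = 128·π^2 ≈ 1263.31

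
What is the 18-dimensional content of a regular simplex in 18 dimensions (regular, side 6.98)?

V = (6.98^18 / 18!) · √((18+1) / 2^18) ≈ 0.00205666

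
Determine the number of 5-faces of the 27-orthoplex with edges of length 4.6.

f_5(27-orthoplex) = 2^6 · (27 choose 6) = 18944640.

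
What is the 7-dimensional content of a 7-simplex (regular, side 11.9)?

V_7 = √(8) · 11.9^7 / (7! · 2^(7/2)) ≈ 1676.25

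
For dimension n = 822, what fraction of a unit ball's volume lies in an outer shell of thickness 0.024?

1 - (1-0.024)^822 ≈ 0.9999999979 ≈ (100 - 2.13e-07)%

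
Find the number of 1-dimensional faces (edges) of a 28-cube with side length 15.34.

Each of the 2^28 = 268435456 vertices has degree 28; total edges = 28·2^28/2 = 3758096384.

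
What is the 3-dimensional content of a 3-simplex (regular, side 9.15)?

Volume = (√2/12) · 9.15³ = 90.2811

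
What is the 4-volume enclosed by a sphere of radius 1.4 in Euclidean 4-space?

The n-ball volume is π^(n/2)·r^n/Γ(n/2+1). With n=4, r=1.4: V ≈ 18.9575.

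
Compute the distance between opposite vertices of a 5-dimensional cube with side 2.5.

d = √(2.5² + 2.5² + ... + 2.5²) [5 terms] = √(5·2.5²) = 2.5√5 ≈ 5.59017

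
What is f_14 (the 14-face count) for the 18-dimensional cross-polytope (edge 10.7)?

Each 14-face is the convex hull of 15 vertices, one chosen as ±e_i from each of 15 distinct axes: 2^15·C(18,15) = 26738688.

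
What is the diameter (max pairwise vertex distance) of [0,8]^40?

d = √(8² + 8² + ... + 8²) [40 terms] = √(40·8²) = 8√40 ≈ 50.5964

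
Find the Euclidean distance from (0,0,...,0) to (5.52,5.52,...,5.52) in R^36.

d = √(5.52² + 5.52² + ... + 5.52²) [36 terms] = √(36·5.52²) = 5.52√36 = 33.12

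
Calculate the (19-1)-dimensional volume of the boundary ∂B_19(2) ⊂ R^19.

The surface area of an n-ball is 2π^(n/2) r^(n-1) / Γ(n/2). For n=19, r=2: 268435456·π^9/34459425 ≈ 232210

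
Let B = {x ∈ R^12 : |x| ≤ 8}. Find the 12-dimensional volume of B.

V_12(8) = π^(12/2) · (8)^12 / Γ(12/2 + 1) = 4294967296·π^6/45 ≈ 9.17586e+10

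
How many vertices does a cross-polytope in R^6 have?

An n-cross-polytope has 2^(k+1)·C(n,k+1) k-faces. Here 2^1·C(6,1) = 2·6 = 12.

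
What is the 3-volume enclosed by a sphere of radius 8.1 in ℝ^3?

V_3(8.1) = π^(3/2) · (8.1)^3 / Γ(3/2 + 1) ≈ 2226.09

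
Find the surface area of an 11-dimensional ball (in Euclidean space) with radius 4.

The surface area of an n-ball is 2π^(n/2) r^(n-1) / Γ(n/2). For n=11, r=4: 67108864·π^5/945 ≈ 2.17319e+07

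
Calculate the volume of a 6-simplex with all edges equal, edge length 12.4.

Volume = 12.4^6 · √(7/2^6) / 6! ≈ 1669.77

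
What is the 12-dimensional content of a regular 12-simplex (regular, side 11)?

For a regular n-simplex with edge a, V = (a^n / n!)·√((n+1)/2^n). With a=11, n=12: V ≈ 369.119.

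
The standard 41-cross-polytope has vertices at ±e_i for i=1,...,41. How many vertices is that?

The 41-dimensional cross-polytope has 2n = 2·41 = 82 vertices.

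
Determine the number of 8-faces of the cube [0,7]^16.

Choose 8 of 16 axes to span the face (C(16,8) = 12870 ways), then fix each of the remaining 8 coordinates at one of its two extreme values (2^8 = 256 ways): 12870·256 = 3294720.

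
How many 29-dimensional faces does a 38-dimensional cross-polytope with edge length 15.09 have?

Each 29-face is the convex hull of 30 vertices, one chosen as ±e_i from each of 30 distinct axes: 2^30·C(38,30) = 52509724700049408.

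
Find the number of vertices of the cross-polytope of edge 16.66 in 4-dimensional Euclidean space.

Each 0-face is the convex hull of 1 vertex, one chosen as ±e_i from each of 1 distinct axis: 2^1·C(4,1) = 8.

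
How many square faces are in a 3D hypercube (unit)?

Choose 2 of 3 axes to span the face (C(3,2) = 3 ways), then fix each of the remaining 1 coordinate at one of its two extreme values (2^1 = 2 ways): 3·2 = 6.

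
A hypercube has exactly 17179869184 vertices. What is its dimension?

n = log_2(17179869184) = 34.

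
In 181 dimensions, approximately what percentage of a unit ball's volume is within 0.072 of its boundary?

1 - (1-0.072)^181 ≈ 0.9999986628 ≈ 99.999866%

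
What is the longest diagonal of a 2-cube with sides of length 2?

||(2,2,...,2)|| = √(2)·2 ≈ 2.82843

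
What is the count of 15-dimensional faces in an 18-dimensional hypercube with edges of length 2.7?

Choose 15 of 18 axes to span the face (C(18,15) = 816 ways), then fix each of the remaining 3 coordinates at one of its two extreme values (2^3 = 8 ways): 816·8 = 6528.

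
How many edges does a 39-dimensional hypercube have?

An n-cube has n·2^(n-1) edges. With n = 39: 39·274877906944 = 10720238370816.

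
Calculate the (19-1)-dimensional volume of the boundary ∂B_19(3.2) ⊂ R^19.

S = n·V_n(r)/r = 19·V_19(3.2)/3.2 (volume-to-surface relation), giving 1.09658e+09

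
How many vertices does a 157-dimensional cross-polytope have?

The vertices are ±e_1, ..., ±e_157, so there are 2·157 = 314.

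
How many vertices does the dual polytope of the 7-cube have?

The vertices are ±e_1, ..., ±e_7, so there are 2·7 = 14.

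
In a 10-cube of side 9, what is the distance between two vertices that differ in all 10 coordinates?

The space diagonal of an n-cube of side s is s√n. Here 9·√10 ≈ 28.4605.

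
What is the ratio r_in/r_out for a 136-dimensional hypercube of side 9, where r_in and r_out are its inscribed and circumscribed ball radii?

For an n-cube of any side s, the inradius is s/2 and the circumradius is s√n/2, so the ratio is 1/√136 ≈ 0.0857493.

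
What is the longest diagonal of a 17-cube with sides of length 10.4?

Diagonal = √17 · 10.4 ≈ 42.8803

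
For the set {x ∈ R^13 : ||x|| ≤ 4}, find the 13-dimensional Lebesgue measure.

Volume = π^{13/2}·(4)^13/Γ(15/2) = 8589934592·π^6/135135 ≈ 6.11113e+07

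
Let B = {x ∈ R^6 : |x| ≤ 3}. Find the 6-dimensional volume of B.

Volume = π^{6/2}·(3)^6/Γ(4) = 243·π^3/2 ≈ 3767.26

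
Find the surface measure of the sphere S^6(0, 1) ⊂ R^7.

S = n·V_n(r)/r = 7·V_7(1)/1 (volume-to-surface relation), giving 16·π^3/15 ≈ 33.0734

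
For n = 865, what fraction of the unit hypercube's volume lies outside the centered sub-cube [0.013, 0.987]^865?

Shell fraction = 1 - (1-0.026)^865 ≈ 1 - 1.269e-10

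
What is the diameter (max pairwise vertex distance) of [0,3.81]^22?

Diagonal = √22 · 3.81 ≈ 17.8705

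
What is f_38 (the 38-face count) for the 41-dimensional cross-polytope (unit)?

f_38(41-orthoplex) = 2^39 · (41 choose 39) = 450799767388160.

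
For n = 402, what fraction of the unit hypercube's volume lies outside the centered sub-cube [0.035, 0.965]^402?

Shell fraction = 1 - (1-0.07)^402 ≈ 1 - 2.139e-13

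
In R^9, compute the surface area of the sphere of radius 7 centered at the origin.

S = n·V_n(r)/r = 9·V_9(7)/7 (volume-to-surface relation), giving 26353376·π^4/15 ≈ 1.71137e+08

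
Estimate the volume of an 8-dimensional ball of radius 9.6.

The n-ball volume is π^(n/2)·r^n/Γ(n/2+1). With n=8, r=9.6: V ≈ 2.92791e+08.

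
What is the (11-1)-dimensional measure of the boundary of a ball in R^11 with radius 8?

S = n·V_n(r)/r = 11·V_11(8)/8 (volume-to-surface relation), giving 68719476736·π^5/945 ≈ 2.22535e+10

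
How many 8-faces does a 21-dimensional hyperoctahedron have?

An n-cross-polytope has 2^(k+1)·C(n,k+1) k-faces. Here 2^9·C(21,9) = 512·293930 = 150492160.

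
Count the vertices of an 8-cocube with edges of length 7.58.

An n-cross-polytope has 2n vertices; here n = 8, giving 16.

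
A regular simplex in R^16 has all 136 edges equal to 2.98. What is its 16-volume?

V = (2.98^16 / 16!) · √((16+1) / 2^16) ≈ 2.97732e-08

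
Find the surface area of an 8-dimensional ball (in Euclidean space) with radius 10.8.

S = n·V_n(r)/r = 8·V_8(10.8)/10.8 (volume-to-surface relation), giving 5.56474e+08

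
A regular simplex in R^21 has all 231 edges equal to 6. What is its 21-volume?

For a regular n-simplex with edge a, V = (a^n / n!)·√((n+1)/2^n). With a=6, n=21: V ≈ 1.39068e-06.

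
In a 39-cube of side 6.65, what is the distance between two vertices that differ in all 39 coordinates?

||(6.65,6.65,...,6.65)|| = √(39)·6.65 ≈ 41.5292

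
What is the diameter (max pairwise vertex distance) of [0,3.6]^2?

Diagonal = √2 · 3.6 ≈ 5.09117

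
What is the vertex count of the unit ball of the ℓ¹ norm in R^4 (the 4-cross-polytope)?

Number of vertices = 2n = 8.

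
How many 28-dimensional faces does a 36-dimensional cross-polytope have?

Each 28-face is the convex hull of 29 vertices, one chosen as ±e_i from each of 29 distinct axes: 2^29·C(36,29) = 4481626574684160.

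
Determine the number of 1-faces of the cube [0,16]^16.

Number of 1-faces = C(16,1) · 2^(16-1) = 16 · 32768 = 524288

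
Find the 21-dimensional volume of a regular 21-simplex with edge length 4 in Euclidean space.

V = (4^21 / 21!) · √((21+1) / 2^21) ≈ 2.78813e-10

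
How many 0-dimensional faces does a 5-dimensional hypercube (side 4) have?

Choose 0 of 5 axes to span the face (C(5,0) = 1 way), then fix each of the remaining 5 coordinates at one of its two extreme values (2^5 = 32 ways): 1·32 = 32.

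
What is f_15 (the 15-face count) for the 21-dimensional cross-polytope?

Number of 15-faces = 2^(15+1) · C(21,15+1) = 65536 · 20349 = 1333592064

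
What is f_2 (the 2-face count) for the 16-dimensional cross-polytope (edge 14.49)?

f_2(16-orthoplex) = 2^3 · (16 choose 3) = 4480.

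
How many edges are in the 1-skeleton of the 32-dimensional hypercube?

The 32-cube has n·2^(n-1) = 32·2^31 = 32·2147483648 = 68719476736 edges.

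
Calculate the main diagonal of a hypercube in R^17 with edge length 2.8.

||(2.8,2.8,...,2.8)|| = √(17)·2.8 ≈ 11.5447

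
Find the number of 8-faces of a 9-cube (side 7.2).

Choose 8 of 9 axes to span the face (C(9,8) = 9 ways), then fix each of the remaining 1 coordinate at one of its two extreme values (2^1 = 2 ways): 9·2 = 18.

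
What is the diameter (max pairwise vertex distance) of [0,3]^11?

Diagonal = √11 · 3 ≈ 9.94987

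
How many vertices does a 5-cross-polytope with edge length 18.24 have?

f_0(5-orthoplex) = 2^1 · (5 choose 1) = 10.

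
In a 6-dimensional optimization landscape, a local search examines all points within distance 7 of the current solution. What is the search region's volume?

V_6(7) = π^(6/2) · (7)^6 / Γ(6/2 + 1) = 117649·π^3/6 ≈ 607976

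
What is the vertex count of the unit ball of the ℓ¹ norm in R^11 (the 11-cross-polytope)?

The 11-dimensional cross-polytope has 2n = 2·11 = 22 vertices.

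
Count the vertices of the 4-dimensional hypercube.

The 4-cube has 2^4 = 16 vertices.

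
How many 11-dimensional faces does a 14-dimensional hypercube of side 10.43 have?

Number of 11-faces = C(14,11) · 2^(14-11) = 364 · 8 = 2912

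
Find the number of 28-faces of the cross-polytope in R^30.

Each 28-face is the convex hull of 29 vertices, one chosen as ±e_i from each of 29 distinct axes: 2^29·C(30,29) = 16106127360.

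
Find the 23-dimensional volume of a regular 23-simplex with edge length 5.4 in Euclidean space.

For a regular n-simplex with edge a, V = (a^n / n!)·√((n+1)/2^n). With a=5.4, n=23: V ≈ 4.57955e-09.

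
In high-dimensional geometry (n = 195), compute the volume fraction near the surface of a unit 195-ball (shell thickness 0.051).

1 - (1-0.051)^195 ≈ 0.999963 ≈ 99.996311%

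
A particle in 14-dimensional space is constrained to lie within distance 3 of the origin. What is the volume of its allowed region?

Volume = π^{14/2}·(3)^14/Γ(8) = 531441·π^7/560 ≈ 2.86626e+06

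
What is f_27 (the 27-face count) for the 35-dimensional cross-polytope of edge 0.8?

An n-cross-polytope has 2^(k+1)·C(n,k+1) k-faces. Here 2^28·C(35,28) = 268435456·6724520 = 1805099592581120.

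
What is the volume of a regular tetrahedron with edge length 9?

Volume = (√2/12) · 9³ = 85.9135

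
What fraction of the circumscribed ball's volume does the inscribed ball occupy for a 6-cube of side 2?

Volume scales as r^n, and r_in/r_out = 1/√6, giving (1/√6)^6 ≈ 0.00462963.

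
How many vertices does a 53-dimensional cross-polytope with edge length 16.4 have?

Number of vertices = 2n = 106.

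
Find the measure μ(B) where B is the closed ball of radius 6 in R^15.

V_15(6) = π^(15/2) · (6)^15 / Γ(15/2 + 1) = 1486016741376·π^7/25025 ≈ 1.79349e+11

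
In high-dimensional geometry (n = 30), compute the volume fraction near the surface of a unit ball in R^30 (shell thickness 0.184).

1 - (1-0.184)^30 ≈ 0.997758 ≈ 99.78%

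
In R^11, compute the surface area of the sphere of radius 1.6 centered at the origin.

|∂B_11(1.6)| ≈ 2278.75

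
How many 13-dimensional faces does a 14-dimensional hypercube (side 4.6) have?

An n-cube has C(n,k)·2^(n-k) k-faces. Here C(14,13)·2^1 = 14·2 = 28.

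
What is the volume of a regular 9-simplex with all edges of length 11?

V = (11^9 / 9!) · √((9+1) / 2^9) ≈ 908.105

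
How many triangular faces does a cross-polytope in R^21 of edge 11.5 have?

An n-cross-polytope has 2^(k+1)·C(n,k+1) k-faces. Here 2^3·C(21,3) = 8·1330 = 10640.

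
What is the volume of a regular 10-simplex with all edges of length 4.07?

For a regular n-simplex with edge a, V = (a^n / n!)·√((n+1)/2^n). With a=4.07, n=10: V ≈ 0.0356227.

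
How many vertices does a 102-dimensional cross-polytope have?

The vertices are ±e_1, ..., ±e_102, so there are 2·102 = 204.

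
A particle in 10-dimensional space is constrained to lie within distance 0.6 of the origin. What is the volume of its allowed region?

V_10(0.6) = π^(10/2) · (0.6)^10 / Γ(10/2 + 1) ≈ 0.0154199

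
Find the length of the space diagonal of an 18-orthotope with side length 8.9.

d = √(8.9² + 8.9² + ... + 8.9²) [18 terms] = √(18·8.9²) = 8.9√18 ≈ 37.7595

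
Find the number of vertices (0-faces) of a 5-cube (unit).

Number of 0-faces = C(5,0) · 2^(5-0) = 1 · 32 = 32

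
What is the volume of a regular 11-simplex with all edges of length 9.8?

Volume = 9.8^11 · √(12/2^11) / 11! ≈ 153.552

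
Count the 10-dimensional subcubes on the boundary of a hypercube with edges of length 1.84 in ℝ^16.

Number of 10-faces = C(16,10) · 2^(16-10) = 8008 · 64 = 512512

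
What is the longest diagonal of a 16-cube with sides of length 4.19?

||(4.19,4.19,...,4.19)|| = √(16)·4.19 = 16.76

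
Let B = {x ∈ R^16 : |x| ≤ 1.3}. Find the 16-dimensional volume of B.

V_16(1.3) = π^(16/2) · (1.3)^16 / Γ(16/2 + 1) ≈ 15.6593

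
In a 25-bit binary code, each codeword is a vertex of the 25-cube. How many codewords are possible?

The 25-cube has 2^25 = 33554432 vertices.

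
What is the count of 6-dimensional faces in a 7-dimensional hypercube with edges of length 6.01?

Number of 6-faces = C(7,6) · 2^(7-6) = 7 · 2 = 14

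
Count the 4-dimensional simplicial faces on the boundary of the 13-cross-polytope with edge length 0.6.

An n-cross-polytope has 2^(k+1)·C(n,k+1) k-faces. Here 2^5·C(13,5) = 32·1287 = 41184.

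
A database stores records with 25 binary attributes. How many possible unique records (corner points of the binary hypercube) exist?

The 25-cube has 2^25 = 33554432 vertices.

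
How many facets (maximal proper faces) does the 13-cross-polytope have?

Number of 12-faces = 2^(12+1) · C(13,12+1) = 8192 · 1 = 8192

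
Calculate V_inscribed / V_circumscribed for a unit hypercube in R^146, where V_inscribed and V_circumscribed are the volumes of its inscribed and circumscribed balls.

V_in / V_out = (r_in/r_out)^146 = (1/√146)^146 = 146^(-146/2) ≈ 1.00517e-158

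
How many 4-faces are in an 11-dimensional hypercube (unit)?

An n-cube has C(n,k)·2^(n-k) k-faces. Here C(11,4)·2^7 = 330·128 = 42240.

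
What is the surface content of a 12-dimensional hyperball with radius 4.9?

S_12(4.9) = 2·π^(12/2)·(4.9)^11 / Γ(12/2) ≈ 6.26477e+08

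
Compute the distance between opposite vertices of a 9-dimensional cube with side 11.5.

||(11.5,11.5,...,11.5)|| = √(9)·11.5 = 34.5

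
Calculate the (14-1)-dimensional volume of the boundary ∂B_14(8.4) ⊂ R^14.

The surface area of an n-ball is 2π^(n/2) r^(n-1) / Γ(n/2). For n=14, r=8.4: 8.69716e+12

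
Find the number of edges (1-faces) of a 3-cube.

An n-cube has C(n,k)·2^(n-k) k-faces. Here C(3,1)·2^2 = 3·4 = 12.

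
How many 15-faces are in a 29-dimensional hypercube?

Choose 15 of 29 axes to span the face (C(29,15) = 77558760 ways), then fix each of the remaining 14 coordinates at one of its two extreme values (2^14 = 16384 ways): 77558760·16384 = 1270722723840.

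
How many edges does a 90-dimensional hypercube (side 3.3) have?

The 90-cube has n·2^(n-1) = 90·2^89 = 90·618970019642690137449562112 = 55707301767842112370460590080 edges.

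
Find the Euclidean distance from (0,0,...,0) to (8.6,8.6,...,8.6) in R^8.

The space diagonal of an n-cube of side s is s√n. Here 8.6·√8 ≈ 24.3245.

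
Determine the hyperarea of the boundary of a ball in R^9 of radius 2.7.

S_9(2.7) = 2·π^(9/2)·(2.7)^8 / Γ(9/2) ≈ 83843.7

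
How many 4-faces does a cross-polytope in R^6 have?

An n-cross-polytope has 2^(k+1)·C(n,k+1) k-faces. Here 2^5·C(6,5) = 32·6 = 192.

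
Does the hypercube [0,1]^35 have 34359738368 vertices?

True. The 35-cube has 2^35 = 34359738368 vertices.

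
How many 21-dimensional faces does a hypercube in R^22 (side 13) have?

f_21(22-cube) = (22 choose 21) · 2^1 = 44.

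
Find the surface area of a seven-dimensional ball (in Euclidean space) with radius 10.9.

S_7(10.9) = 2·π^(7/2)·(10.9)^6 / Γ(7/2) ≈ 5.54673e+07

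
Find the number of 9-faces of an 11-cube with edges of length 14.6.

f_9(11-cube) = (11 choose 9) · 2^2 = 220.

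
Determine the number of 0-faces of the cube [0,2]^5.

An n-cube has C(n,k)·2^(n-k) k-faces. Here C(5,0)·2^5 = 1·32 = 32.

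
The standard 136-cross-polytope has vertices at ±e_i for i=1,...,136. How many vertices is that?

The vertices are ±e_1, ..., ±e_136, so there are 2·136 = 272.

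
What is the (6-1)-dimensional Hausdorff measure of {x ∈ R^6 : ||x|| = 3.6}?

S = n·V_n(r)/r = 6·V_6(3.6)/3.6 (volume-to-surface relation), giving 18748.3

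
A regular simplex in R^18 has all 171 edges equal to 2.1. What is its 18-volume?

Volume = 2.1^18 · √(19/2^18) / 18! ≈ 8.38906e-13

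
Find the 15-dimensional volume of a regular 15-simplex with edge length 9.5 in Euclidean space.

Volume = 9.5^15 · √(16/2^15) / 15! ≈ 7.8287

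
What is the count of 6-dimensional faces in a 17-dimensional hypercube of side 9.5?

An n-cube has C(n,k)·2^(n-k) k-faces. Here C(17,6)·2^11 = 12376·2048 = 25346048.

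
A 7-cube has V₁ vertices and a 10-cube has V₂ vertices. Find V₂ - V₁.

V₁ = 2^7 = 128. V₂ = 2^10 = 1024. V₂ - V₁ = 896.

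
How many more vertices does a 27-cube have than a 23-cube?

The 27-cube has 2^27 = 134217728 vertices. The 23-cube has 2^23 = 8388608 vertices. Difference: 134217728 - 8388608 = 125829120.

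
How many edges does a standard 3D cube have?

Each of the 2^3 = 8 vertices has degree 3; total edges = 3·2^3/2 = 12.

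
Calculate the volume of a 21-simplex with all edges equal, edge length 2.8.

For a regular n-simplex with edge a, V = (a^n / n!)·√((n+1)/2^n). With a=2.8, n=21: V ≈ 1.5573e-13.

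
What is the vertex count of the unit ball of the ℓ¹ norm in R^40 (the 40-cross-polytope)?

The 40-dimensional cross-polytope has 2n = 2·40 = 80 vertices.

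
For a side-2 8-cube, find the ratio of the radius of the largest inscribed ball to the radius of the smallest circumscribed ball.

r_in = 2/2 (half the side); r_out = 2√8/2 (half the diagonal). Ratio = 1/√8 ≈ 0.353553.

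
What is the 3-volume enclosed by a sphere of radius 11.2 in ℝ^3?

V_3(11.2) = π^(3/2) · (11.2)^3 / Γ(3/2 + 1) ≈ 5884.95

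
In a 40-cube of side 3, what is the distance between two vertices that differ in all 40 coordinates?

||(3,3,...,3)|| = √(40)·3 ≈ 18.9737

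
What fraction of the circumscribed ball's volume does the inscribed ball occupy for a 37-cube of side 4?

The radii are 4/2 and 4√37/2, so the volume ratio is (1/√37)^37 = 37^{-37/2} ≈ 9.73348e-30.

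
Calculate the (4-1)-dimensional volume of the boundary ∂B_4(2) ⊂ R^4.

S = n·V_n(r)/r = 4·V_4(2)/2 (volume-to-surface relation), giving 16·π^2 ≈ 157.914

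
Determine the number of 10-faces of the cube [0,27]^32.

An n-cube has C(n,k)·2^(n-k) k-faces. Here C(32,10)·2^22 = 64512240·4194304 = 270583946280960.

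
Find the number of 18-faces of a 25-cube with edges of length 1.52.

Choose 18 of 25 axes to span the face (C(25,18) = 480700 ways), then fix each of the remaining 7 coordinates at one of its two extreme values (2^7 = 128 ways): 480700·128 = 61529600.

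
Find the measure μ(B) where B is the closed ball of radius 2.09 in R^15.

The n-ball volume is π^(n/2)·r^n/Γ(n/2+1). With n=15, r=2.09: V ≈ 24189.4.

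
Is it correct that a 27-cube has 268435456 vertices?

False. The 27-cube has 2^27 = 134217728 vertices.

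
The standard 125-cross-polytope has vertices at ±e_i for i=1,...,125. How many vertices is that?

The vertices are ±e_1, ..., ±e_125, so there are 2·125 = 250.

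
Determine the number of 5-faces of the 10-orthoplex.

f_5(10-orthoplex) = 2^6 · (10 choose 6) = 13440.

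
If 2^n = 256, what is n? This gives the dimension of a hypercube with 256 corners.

n = log_2(256) = 8.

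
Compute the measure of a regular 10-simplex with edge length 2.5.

V_10 = √(11) · 2.5^10 / (10! · 2^(10/2)) ≈ 0.000272385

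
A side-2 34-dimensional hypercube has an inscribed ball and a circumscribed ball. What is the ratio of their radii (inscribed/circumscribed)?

Ratio = (s/2)/(s√34/2) = 34^(-1/2) ≈ 0.171499.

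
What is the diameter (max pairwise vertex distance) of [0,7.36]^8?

d = √(7.36² + 7.36² + ... + 7.36²) [8 terms] = √(8·7.36²) = 7.36√8 ≈ 20.8172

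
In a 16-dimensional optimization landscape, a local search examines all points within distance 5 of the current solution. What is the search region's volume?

V_16(5) = π^(16/2) · (5)^16 / Γ(16/2 + 1) = 30517578125·π^8/8064 ≈ 3.59086e+10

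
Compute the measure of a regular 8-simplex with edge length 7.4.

V = (7.4^8 / 8!) · √((8+1) / 2^8) ≈ 41.8152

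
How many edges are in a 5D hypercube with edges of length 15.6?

Number of 1-faces = C(5,1) · 2^(5-1) = 5 · 16 = 80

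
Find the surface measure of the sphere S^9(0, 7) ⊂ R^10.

S = n·V_n(r)/r = 10·V_10(7)/7 (volume-to-surface relation), giving 40353607·π^5/12 ≈ 1.02908e+09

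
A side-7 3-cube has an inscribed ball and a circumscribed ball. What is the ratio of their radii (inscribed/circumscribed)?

r_in = 7/2 (half the side); r_out = 7√3/2 (half the diagonal). Ratio = 1/√3 ≈ 0.57735.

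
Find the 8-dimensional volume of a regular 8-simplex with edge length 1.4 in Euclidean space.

For a regular n-simplex with edge a, V = (a^n / n!)·√((n+1)/2^n). With a=1.4, n=8: V ≈ 6.86286e-05.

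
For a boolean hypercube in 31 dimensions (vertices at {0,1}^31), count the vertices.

Number of vertices = 2^31 = 2147483648.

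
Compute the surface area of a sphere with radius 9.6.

|∂B_3(9.6)| = 4πr² = 4π·(9.6)² ≈ 1158.12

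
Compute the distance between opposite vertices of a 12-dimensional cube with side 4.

The space diagonal of an n-cube of side s is s√n. Here 4·√12 ≈ 13.8564.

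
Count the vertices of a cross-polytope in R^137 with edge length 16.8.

An n-cross-polytope has 2n vertices; here n = 137, giving 274.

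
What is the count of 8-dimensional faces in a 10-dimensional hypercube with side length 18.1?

An n-cube has C(n,k)·2^(n-k) k-faces. Here C(10,8)·2^2 = 45·4 = 180.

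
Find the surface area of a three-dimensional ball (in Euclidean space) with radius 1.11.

|∂B_3(1.11)| = 4πr² = 4π·(1.11)² ≈ 15.483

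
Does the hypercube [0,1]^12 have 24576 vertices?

False. The 12-cube has 2^12 = 4096 vertices.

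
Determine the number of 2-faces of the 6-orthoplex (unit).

Each 2-face is the convex hull of 3 vertices, one chosen as ±e_i from each of 3 distinct axes: 2^3·C(6,3) = 160.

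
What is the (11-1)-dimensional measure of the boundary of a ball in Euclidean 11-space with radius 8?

S = n·V_n(r)/r = 11·V_11(8)/8 (volume-to-surface relation), giving 68719476736·π^5/945 ≈ 2.22535e+10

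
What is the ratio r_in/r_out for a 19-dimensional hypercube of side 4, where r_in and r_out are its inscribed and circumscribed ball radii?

r_in / r_out = (4/2) / (4√19/2) = 1/√19 ≈ 0.229416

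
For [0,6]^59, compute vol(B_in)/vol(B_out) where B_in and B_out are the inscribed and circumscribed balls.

V_in / V_out = (r_in/r_out)^59 = (1/√59)^59 = 59^(-59/2) ≈ 5.75262e-53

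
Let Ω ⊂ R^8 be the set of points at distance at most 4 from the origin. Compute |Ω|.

Volume = π^{8/2}·(4)^8/Γ(5) = 8192·π^4/3 ≈ 265992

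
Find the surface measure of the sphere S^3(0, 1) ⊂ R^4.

S = n·V_n(r)/r = 4·V_4(1)/1 (volume-to-surface relation), giving 2·π^2 ≈ 19.7392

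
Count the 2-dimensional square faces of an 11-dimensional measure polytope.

Choose 2 of 11 axes to span the face (C(11,2) = 55 ways), then fix each of the remaining 9 coordinates at one of its two extreme values (2^9 = 512 ways): 55·512 = 28160.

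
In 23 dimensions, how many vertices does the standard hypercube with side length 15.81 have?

Number of vertices = 2^23 = 8388608.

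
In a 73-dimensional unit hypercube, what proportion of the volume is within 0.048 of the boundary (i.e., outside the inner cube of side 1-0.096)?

Shell fraction = 1 - (1-0.096)^73 ≈ 0.999369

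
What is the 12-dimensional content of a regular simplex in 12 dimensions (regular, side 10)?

For a regular n-simplex with edge a, V = (a^n / n!)·√((n+1)/2^n). With a=10, n=12: V ≈ 117.613.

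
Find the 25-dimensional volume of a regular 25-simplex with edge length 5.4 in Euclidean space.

Volume = 5.4^25 · √(26/2^25) / 25! ≈ 1.15827e-10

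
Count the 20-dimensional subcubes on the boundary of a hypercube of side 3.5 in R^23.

An n-cube has C(n,k)·2^(n-k) k-faces. Here C(23,20)·2^3 = 1771·8 = 14168.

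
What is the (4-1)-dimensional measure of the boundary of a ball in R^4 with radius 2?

The surface area of an n-ball is 2π^(n/2) r^(n-1) / Γ(n/2). For n=4, r=2: 16·π^2 ≈ 157.914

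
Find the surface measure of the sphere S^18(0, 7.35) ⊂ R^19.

|∂B_19(7.35)| ≈ 3.47147e+15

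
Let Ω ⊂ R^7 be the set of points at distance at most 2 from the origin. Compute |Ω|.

V_7(2) = π^(7/2) · (2)^7 / Γ(7/2 + 1) = 2048·π^3/105 ≈ 604.77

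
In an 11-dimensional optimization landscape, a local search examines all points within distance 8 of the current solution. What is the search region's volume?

V_11(8) = π^(11/2) · (8)^11 / Γ(11/2 + 1) = 549755813888·π^5/10395 ≈ 1.61843e+10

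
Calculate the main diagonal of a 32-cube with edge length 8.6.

The space diagonal of an n-cube of side s is s√n. Here 8.6·√32 ≈ 48.6489.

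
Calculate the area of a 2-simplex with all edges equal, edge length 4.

Area = (√3/4) · 4² = 6.9282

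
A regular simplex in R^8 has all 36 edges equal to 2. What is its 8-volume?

V = (2^8 / 8!) · √((8+1) / 2^8) ≈ 0.00119048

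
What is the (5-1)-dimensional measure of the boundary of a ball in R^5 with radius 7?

The surface area of an n-ball is 2π^(n/2) r^(n-1) / Γ(n/2). For n=5, r=7: 19208·π^2/3 ≈ 63191.8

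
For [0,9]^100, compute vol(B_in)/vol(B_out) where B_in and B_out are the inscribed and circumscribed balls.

The radii are 9/2 and 9√100/2, so the volume ratio is (1/√100)^100 = 100^{-100/2} ≈ 1e-100.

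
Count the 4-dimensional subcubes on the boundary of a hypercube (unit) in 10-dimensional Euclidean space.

f_4(10-cube) = (10 choose 4) · 2^6 = 13440.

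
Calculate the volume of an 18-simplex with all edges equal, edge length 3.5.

V = (3.5^18 / 18!) · √((18+1) / 2^18) ≈ 8.2602e-09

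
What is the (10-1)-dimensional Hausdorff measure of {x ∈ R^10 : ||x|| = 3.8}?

The surface area of an n-ball is 2π^(n/2) r^(n-1) / Γ(n/2). For n=10, r=3.8: 4.21328e+06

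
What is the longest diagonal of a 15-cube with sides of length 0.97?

The space diagonal of an n-cube of side s is s√n. Here 0.97·√15 ≈ 3.75679.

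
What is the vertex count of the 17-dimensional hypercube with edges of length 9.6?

The 17-cube has 2^17 = 131072 vertices.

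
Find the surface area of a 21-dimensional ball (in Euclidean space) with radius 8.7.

The surface area of an n-ball is 2π^(n/2) r^(n-1) / Γ(n/2). For n=21, r=8.7: 1.80781e+18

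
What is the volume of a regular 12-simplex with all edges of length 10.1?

V_12 = √(13) · 10.1^12 / (12! · 2^(12/2)) ≈ 132.529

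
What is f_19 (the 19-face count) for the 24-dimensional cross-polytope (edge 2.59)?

An n-cross-polytope has 2^(k+1)·C(n,k+1) k-faces. Here 2^20·C(24,20) = 1048576·10626 = 11142168576.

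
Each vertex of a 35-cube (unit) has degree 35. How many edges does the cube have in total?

Each of the 2^35 = 34359738368 vertices has degree 35; total edges = 35·2^35/2 = 601295421440.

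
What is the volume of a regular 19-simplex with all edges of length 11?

V_19 = √(20) · 11^19 / (19! · 2^(19/2)) ≈ 3.10525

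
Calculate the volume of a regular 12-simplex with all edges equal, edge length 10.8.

V_12 = √(13) · 10.8^12 / (12! · 2^(12/2)) ≈ 296.169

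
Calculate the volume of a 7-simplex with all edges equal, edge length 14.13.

For a regular n-simplex with edge a, V = (a^n / n!)·√((n+1)/2^n). With a=14.13, n=7: V ≈ 5578.34.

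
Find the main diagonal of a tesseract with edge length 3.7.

d = √(3.7² + 3.7² + ... + 3.7²) [4 terms] = √(4·3.7²) = 3.7√4 = 7.4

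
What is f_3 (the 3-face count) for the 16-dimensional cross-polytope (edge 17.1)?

An n-cross-polytope has 2^(k+1)·C(n,k+1) k-faces. Here 2^4·C(16,4) = 16·1820 = 29120.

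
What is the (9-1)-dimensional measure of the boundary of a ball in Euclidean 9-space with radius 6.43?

S_9(6.43) = 2·π^(9/2)·(6.43)^8 / Γ(9/2) ≈ 8.67457e+07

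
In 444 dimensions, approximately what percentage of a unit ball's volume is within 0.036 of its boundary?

1 - (1-0.036)^444 ≈ 0.9999999148 ≈ 99.999991%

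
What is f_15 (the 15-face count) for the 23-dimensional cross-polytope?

f_15(23-orthoplex) = 2^16 · (23 choose 16) = 16066609152.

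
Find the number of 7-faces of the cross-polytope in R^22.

Number of 7-faces = 2^(7+1) · C(22,7+1) = 256 · 319770 = 81861120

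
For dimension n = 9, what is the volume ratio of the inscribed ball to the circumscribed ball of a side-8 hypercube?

Volume scales as r^n, and r_in/r_out = 1/√9, giving (1/√9)^9 ≈ 5.08053e-05.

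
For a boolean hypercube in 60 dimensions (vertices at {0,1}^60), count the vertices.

The 60-cube has 2^60 = 1152921504606846976 vertices.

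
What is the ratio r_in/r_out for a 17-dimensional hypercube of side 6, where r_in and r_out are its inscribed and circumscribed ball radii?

Ratio = (s/2)/(s√17/2) = 17^(-1/2) ≈ 0.242536.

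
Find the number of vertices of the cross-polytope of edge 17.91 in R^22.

f_0(22-orthoplex) = 2^1 · (22 choose 1) = 44.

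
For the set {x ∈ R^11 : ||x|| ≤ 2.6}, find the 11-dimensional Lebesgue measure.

V_11(2.6) = π^(11/2) · (2.6)^11 / Γ(11/2 + 1) ≈ 69153.1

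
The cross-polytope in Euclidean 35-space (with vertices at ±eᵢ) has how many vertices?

An n-cross-polytope has 2n vertices; here n = 35, giving 70.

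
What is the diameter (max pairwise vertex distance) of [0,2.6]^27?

The space diagonal of an n-cube of side s is s√n. Here 2.6·√27 ≈ 13.51.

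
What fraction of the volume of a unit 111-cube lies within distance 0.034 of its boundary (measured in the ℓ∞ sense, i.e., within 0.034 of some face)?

The inner cube has side 1-2·0.034 = 0.932 and volume (0.932)^111 ≈ 0.0004029, so the shell holds 0.999597 of the volume.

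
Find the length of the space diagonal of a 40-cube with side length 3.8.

Diagonal = √40 · 3.8 ≈ 24.0333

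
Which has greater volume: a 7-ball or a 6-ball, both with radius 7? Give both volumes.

V_7(7) ≈ 3.89105e+06. V_6(7) ≈ 607976. The 7-ball is larger.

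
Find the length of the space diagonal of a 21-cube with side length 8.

d = √(8² + 8² + ... + 8²) [21 terms] = √(21·8²) = 8√21 ≈ 36.6606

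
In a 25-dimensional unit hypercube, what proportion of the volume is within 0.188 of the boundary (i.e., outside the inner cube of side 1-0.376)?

1 - (1 - 2·0.188)^25 = 1 - 0.624^25 ≈ 0.999992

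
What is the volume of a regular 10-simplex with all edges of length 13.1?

V = (13.1^10 / 10!) · √((10+1) / 2^10) ≈ 4251.05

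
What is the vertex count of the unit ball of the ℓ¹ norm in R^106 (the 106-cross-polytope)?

The 106-dimensional cross-polytope has 2n = 2·106 = 212 vertices.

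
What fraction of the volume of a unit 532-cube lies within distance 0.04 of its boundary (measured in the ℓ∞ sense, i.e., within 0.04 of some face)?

Shell fraction = 1 - (1-0.08)^532 ≈ 1 - 5.434e-20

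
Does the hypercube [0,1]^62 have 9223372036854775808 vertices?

False. The 62-cube has 2^62 = 4611686018427387904 vertices.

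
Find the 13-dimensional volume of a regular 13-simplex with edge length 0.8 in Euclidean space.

Volume = 0.8^13 · √(14/2^13) / 13! ≈ 3.64971e-13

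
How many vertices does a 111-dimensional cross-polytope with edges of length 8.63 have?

Number of vertices = 2n = 222.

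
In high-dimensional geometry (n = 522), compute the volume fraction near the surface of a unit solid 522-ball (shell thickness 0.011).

1 - (1-0.011)^522 ≈ 0.996892 ≈ 99.69%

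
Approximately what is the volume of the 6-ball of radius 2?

Volume = π^{6/2}·(2)^6/Γ(4) = 32·π^3/3 ≈ 330.734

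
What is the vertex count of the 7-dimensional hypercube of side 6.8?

Number of vertices = 2^7 = 128.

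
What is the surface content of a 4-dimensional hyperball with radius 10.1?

S = n·V_n(r)/r = 4·V_4(10.1)/10.1 (volume-to-surface relation), giving 20337.3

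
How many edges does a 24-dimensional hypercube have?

An n-cube has n·2^(n-1) edges. With n = 24: 24·8388608 = 201326592.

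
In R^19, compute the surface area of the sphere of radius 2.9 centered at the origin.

|∂B_19(2.9)| ≈ 1.86425e+08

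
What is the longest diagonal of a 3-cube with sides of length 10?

d = √(10² + 10² + ... + 10²) [3 terms] = √(3·10²) = 10√3 ≈ 17.3205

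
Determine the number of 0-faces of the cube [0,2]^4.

An n-cube has C(n,k)·2^(n-k) k-faces. Here C(4,0)·2^4 = 1·16 = 16.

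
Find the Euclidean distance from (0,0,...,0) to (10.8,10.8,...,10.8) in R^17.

||(10.8,10.8,...,10.8)|| = √(17)·10.8 ≈ 44.5295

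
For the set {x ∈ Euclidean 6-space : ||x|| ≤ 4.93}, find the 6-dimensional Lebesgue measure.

The n-ball volume is π^(n/2)·r^n/Γ(n/2+1). With n=6, r=4.93: V ≈ 74195.9.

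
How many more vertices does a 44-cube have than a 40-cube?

The 44-cube has 2^44 = 17592186044416 vertices. The 40-cube has 2^40 = 1099511627776 vertices. Difference: 17592186044416 - 1099511627776 = 16492674416640.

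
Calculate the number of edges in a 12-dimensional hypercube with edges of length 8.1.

Number of 1-faces = C(12,1)·2^(12-1) = 12·2048 = 24576.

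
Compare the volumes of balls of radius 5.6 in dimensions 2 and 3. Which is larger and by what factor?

V_2(5.6) ≈ 98.5203, V_3(5.6) ≈ 735.619. The 3-ball is larger by a factor of 7.467.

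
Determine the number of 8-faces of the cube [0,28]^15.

Choose 8 of 15 axes to span the face (C(15,8) = 6435 ways), then fix each of the remaining 7 coordinates at one of its two extreme values (2^7 = 128 ways): 6435·128 = 823680.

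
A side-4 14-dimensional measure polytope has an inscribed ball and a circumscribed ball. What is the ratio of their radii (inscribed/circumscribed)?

For an n-cube of any side s, the inradius is s/2 and the circumradius is s√n/2, so the ratio is 1/√14 ≈ 0.267261.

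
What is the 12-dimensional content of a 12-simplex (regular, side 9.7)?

Volume = 9.7^12 · √(13/2^12) / 12! ≈ 81.6048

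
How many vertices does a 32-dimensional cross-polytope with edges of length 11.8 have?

Number of vertices = 2n = 64.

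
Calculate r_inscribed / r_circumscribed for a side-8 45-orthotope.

Ratio = (s/2)/(s√45/2) = 45^(-1/2) ≈ 0.149071.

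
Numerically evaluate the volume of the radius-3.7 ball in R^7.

V_7(3.7) = π^(7/2) · (3.7)^7 / Γ(7/2 + 1) ≈ 44853.1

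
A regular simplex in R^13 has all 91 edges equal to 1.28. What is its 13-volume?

V = (1.28^13 / 13!) · √((13+1) / 2^13) ≈ 1.64368e-10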